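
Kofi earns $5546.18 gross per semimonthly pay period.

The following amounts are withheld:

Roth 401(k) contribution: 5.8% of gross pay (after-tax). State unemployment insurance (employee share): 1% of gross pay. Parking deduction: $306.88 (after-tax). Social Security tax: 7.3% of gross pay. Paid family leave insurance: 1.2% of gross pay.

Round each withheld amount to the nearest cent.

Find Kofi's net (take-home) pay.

$4390.74

State unemployment insurance (employee share): $5546.18 × 0.01 = $55.46
Social Security tax: $5546.18 × 0.073 = $404.87
Paid family leave insurance: $5546.18 × 0.012 = $66.55
Parking deduction: $306.88
Roth 401(k) contribution: $5546.18 × 0.058 = $321.68
Total deductions = $55.46 + $404.87 + $66.55 + $306.88 + $321.68 = $1155.44
Net pay = $5546.18 − $1155.44 = $4390.74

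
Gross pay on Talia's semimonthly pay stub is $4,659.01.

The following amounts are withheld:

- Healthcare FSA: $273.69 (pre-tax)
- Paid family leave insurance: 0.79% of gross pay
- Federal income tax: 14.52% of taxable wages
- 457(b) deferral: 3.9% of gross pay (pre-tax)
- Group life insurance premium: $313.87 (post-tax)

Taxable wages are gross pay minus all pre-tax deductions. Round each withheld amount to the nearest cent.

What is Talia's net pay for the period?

Healthcare FSA: $273.69
457(b) deferral: $4,659.01 × 0.039 = $181.70
Pre-tax total = $273.69 + $181.70 = $455.39
Taxable wages = $4,659.01 − $455.39 = $4,203.62
Federal income tax: $4,203.62 × 0.1452 = $610.37
Paid family leave insurance: $4,659.01 × 0.0079 = $36.81
Group life insurance premium: $313.87
Total deductions = $273.69 + $181.70 + $610.37 + $36.81 + $313.87 = $1,416.44
Net pay = $4,659.01 − $1,416.44 = $3,242.57

$3,242.57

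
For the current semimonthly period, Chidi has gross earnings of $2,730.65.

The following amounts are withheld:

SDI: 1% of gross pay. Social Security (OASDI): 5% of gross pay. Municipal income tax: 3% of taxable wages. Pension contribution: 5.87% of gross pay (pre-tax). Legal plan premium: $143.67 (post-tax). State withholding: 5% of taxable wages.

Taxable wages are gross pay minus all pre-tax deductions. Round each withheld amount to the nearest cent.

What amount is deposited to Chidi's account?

Pension contribution: $2,730.65 × 0.0587 = $160.29
Taxable wages = $2,730.65 − $160.29 = $2,570.36
Municipal income tax: $2,570.36 × 0.03 = $77.11
State withholding: $2,570.36 × 0.05 = $128.52
SDI: $2,730.65 × 0.01 = $27.31
Social Security (OASDI): $2,730.65 × 0.05 = $136.53
Legal plan premium: $143.67
Total deductions = $160.29 + $77.11 + $128.52 + $27.31 + $136.53 + $143.67 = $673.43
Net pay = $2,730.65 − $673.43 = $2,057.22

$2,057.22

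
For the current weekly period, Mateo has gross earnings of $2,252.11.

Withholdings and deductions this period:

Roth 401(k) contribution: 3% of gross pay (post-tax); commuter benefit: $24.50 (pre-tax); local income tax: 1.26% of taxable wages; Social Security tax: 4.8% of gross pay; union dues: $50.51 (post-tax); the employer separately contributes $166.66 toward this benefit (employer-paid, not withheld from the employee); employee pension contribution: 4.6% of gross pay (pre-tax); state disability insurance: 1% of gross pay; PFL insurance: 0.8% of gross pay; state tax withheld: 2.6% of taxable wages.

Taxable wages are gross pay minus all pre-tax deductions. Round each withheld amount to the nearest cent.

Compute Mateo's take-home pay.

Employee pension contribution: $2,252.11 × 0.046 = $103.60
Commuter benefit: $24.50
Pre-tax total = $103.60 + $24.50 = $128.10
Taxable wages = $2,252.11 − $128.10 = $2,124.01
State tax withheld: $2,124.01 × 0.026 = $55.22
Local income tax: $2,124.01 × 0.0126 = $26.76
Social Security tax: $2,252.11 × 0.048 = $108.10
State disability insurance: $2,252.11 × 0.01 = $22.52
PFL insurance: $2,252.11 × 0.008 = $18.02
Union dues: $50.51
Roth 401(k) contribution: $2,252.11 × 0.03 = $67.56
(Employer's $166.66 toward union dues is not withheld from the employee.)
Total deductions = $103.60 + $24.50 + $55.22 + $26.76 + $108.10 + $22.52 + $18.02 + $50.51 + $67.56 = $476.79
Net pay = $2,252.11 − $476.79 = $1,775.32

$1,775.32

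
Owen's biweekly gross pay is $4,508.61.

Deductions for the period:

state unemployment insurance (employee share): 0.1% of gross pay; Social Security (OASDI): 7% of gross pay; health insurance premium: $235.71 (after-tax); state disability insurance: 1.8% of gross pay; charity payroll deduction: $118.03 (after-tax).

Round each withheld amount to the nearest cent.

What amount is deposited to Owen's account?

State unemployment insurance (employee share): $4,508.61 × 0.001 = $4.51
Social Security (OASDI): $4,508.61 × 0.07 = $315.60
State disability insurance: $4,508.61 × 0.018 = $81.15
Charity payroll deduction: $118.03
Health insurance premium: $235.71
Total deductions = $4.51 + $315.60 + $81.15 + $118.03 + $235.71 = $755.00
Net pay = $4,508.61 − $755.00 = $3,753.61

$3,753.61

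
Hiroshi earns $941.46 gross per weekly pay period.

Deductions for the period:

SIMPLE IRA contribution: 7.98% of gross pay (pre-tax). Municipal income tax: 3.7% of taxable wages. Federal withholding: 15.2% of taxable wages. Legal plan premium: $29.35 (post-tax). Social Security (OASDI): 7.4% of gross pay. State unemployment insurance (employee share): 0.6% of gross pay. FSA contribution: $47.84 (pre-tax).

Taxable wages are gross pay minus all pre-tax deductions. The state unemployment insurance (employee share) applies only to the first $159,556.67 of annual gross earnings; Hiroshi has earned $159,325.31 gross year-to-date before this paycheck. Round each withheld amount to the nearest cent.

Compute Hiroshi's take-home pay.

SIMPLE IRA contribution: $941.46 × 0.0798 = $75.13
FSA contribution: $47.84
Pre-tax total = $75.13 + $47.84 = $122.97
Taxable wages = $941.46 − $122.97 = $818.49
Municipal income tax: $818.49 × 0.037 = $30.28
Federal withholding: $818.49 × 0.152 = $124.41
Social Security (OASDI): $941.46 × 0.074 = $69.67
State unemployment insurance (employee share): only $159,556.67 − $159,325.31 = $231.36 of this check is subject → $231.36 × 0.006 = $1.39
Legal plan premium: $29.35
Total deductions = $75.13 + $47.84 + $30.28 + $124.41 + $69.67 + $1.39 + $29.35 = $378.07
Net pay = $941.46 − $378.07 = $563.39

$563.39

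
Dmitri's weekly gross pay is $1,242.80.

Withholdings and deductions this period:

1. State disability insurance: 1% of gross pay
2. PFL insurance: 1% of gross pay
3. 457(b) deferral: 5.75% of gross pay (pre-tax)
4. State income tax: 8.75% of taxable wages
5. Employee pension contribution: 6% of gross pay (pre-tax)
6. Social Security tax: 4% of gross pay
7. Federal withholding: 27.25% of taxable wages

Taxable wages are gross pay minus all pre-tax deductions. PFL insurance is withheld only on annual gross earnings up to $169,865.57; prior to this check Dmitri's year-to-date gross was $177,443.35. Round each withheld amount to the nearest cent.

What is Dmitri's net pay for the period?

$639.79

457(b) deferral: $1,242.80 × 0.0575 = $71.46
Employee pension contribution: $1,242.80 × 0.06 = $74.57
Pre-tax total = $71.46 + $74.57 = $146.03
Taxable wages = $1,242.80 − $146.03 = $1,096.77
Federal withholding: $1,096.77 × 0.2725 = $298.87
State income tax: $1,096.77 × 0.0875 = $95.97
PFL insurance: annual cap $169,865.57 already reached (YTD $177,443.35), so $0.00
State disability insurance: $1,242.80 × 0.01 = $12.43
Social Security tax: $1,242.80 × 0.04 = $49.71
Total deductions = $71.46 + $74.57 + $298.87 + $95.97 + $0.00 + $12.43 + $49.71 = $603.01
Net pay = $1,242.80 − $603.01 = $639.79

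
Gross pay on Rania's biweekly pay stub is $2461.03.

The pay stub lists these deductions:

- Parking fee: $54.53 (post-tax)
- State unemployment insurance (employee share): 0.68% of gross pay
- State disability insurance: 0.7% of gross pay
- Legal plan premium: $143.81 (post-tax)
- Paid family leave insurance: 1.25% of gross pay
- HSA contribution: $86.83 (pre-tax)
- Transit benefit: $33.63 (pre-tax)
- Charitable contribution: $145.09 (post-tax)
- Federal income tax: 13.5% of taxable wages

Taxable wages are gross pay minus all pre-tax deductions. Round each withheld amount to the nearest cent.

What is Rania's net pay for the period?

HSA contribution: $86.83
Transit benefit: $33.63
Pre-tax total = $86.83 + $33.63 = $120.46
Taxable wages = $2461.03 − $120.46 = $2340.57
Federal income tax: $2340.57 × 0.135 = $315.98
Paid family leave insurance: $2461.03 × 0.0125 = $30.76
State disability insurance: $2461.03 × 0.007 = $17.23
State unemployment insurance (employee share): $2461.03 × 0.0068 = $16.74
Charitable contribution: $145.09
Parking fee: $54.53
Legal plan premium: $143.81
Total deductions = $86.83 + $33.63 + $315.98 + $30.76 + $17.23 + $16.74 + $145.09 + $54.53 + $143.81 = $844.60
Net pay = $2461.03 − $844.60 = $1616.43

$1616.43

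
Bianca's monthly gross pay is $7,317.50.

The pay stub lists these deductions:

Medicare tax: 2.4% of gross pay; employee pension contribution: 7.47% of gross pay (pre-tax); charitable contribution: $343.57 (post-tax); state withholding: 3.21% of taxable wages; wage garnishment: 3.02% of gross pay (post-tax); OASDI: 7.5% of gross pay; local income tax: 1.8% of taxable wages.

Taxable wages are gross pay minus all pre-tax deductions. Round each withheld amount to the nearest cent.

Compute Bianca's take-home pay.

$5,142.66

Employee pension contribution: $7,317.50 × 0.0747 = $546.62
Taxable wages = $7,317.50 − $546.62 = $6,770.88
State withholding: $6,770.88 × 0.0321 = $217.35
Local income tax: $6,770.88 × 0.018 = $121.88
Medicare tax: $7,317.50 × 0.024 = $175.62
OASDI: $7,317.50 × 0.075 = $548.81
Wage garnishment: $7,317.50 × 0.0302 = $220.99
Charitable contribution: $343.57
Total deductions = $546.62 + $217.35 + $121.88 + $175.62 + $548.81 + $220.99 + $343.57 = $2,174.84
Net pay = $7,317.50 − $2,174.84 = $5,142.66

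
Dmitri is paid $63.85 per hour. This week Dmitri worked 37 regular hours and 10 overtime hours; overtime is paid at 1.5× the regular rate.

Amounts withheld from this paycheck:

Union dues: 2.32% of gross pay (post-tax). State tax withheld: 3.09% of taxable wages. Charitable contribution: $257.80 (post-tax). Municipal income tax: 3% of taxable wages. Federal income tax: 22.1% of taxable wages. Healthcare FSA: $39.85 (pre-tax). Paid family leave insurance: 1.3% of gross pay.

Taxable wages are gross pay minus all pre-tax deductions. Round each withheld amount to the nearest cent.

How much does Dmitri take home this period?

$1,977.63

Regular pay: 37 × $63.85 = $2,362.45
Overtime pay: 10 × $63.85 × 1.5 = $957.75
Gross pay = $2,362.45 + $957.75 = $3,320.20
Healthcare FSA: $39.85
Taxable wages = $3,320.20 − $39.85 = $3,280.35
Federal income tax: $3,280.35 × 0.221 = $724.96
State tax withheld: $3,280.35 × 0.0309 = $101.36
Municipal income tax: $3,280.35 × 0.03 = $98.41
Paid family leave insurance: $3,320.20 × 0.013 = $43.16
Charitable contribution: $257.80
Union dues: $3,320.20 × 0.0232 = $77.03
Total deductions = $39.85 + $724.96 + $101.36 + $98.41 + $43.16 + $257.80 + $77.03 = $1,342.57
Net pay = $3,320.20 − $1,342.57 = $1,977.63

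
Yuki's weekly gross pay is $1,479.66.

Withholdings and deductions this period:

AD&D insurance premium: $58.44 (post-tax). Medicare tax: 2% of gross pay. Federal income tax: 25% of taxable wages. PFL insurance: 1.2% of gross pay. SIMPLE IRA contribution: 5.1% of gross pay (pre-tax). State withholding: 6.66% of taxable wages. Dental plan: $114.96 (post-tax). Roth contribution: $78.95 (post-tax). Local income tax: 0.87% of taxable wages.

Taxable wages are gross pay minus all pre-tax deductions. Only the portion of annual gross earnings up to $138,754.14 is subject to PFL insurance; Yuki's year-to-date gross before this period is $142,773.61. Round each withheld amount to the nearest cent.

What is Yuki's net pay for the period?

SIMPLE IRA contribution: $1,479.66 × 0.051 = $75.46
Taxable wages = $1,479.66 − $75.46 = $1,404.20
Local income tax: $1,404.20 × 0.0087 = $12.22
Federal income tax: $1,404.20 × 0.25 = $351.05
State withholding: $1,404.20 × 0.0666 = $93.52
Medicare tax: $1,479.66 × 0.02 = $29.59
PFL insurance: annual cap $138,754.14 already reached (YTD $142,773.61), so $0.00
Roth contribution: $78.95
AD&D insurance premium: $58.44
Dental plan: $114.96
Total deductions = $75.46 + $12.22 + $351.05 + $93.52 + $29.59 + $0.00 + $78.95 + $58.44 + $114.96 = $814.19
Net pay = $1,479.66 − $814.19 = $665.47

$665.47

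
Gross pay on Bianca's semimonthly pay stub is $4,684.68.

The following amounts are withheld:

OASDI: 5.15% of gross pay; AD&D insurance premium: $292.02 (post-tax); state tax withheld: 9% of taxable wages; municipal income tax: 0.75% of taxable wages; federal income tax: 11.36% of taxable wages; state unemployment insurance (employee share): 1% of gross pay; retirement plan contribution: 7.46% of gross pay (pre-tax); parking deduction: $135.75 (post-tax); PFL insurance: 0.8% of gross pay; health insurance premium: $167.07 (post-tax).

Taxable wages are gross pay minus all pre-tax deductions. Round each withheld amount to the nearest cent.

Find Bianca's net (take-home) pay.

$2,499.61

Retirement plan contribution: $4,684.68 × 0.0746 = $349.48
Taxable wages = $4,684.68 − $349.48 = $4,335.20
Municipal income tax: $4,335.20 × 0.0075 = $32.51
State tax withheld: $4,335.20 × 0.09 = $390.17
Federal income tax: $4,335.20 × 0.1136 = $492.48
OASDI: $4,684.68 × 0.0515 = $241.26
State unemployment insurance (employee share): $4,684.68 × 0.01 = $46.85
PFL insurance: $4,684.68 × 0.008 = $37.48
Parking deduction: $135.75
AD&D insurance premium: $292.02
Health insurance premium: $167.07
Total deductions = $349.48 + $32.51 + $390.17 + $492.48 + $241.26 + $46.85 + $37.48 + $135.75 + $292.02 + $167.07 = $2,185.07
Net pay = $4,684.68 − $2,185.07 = $2,499.61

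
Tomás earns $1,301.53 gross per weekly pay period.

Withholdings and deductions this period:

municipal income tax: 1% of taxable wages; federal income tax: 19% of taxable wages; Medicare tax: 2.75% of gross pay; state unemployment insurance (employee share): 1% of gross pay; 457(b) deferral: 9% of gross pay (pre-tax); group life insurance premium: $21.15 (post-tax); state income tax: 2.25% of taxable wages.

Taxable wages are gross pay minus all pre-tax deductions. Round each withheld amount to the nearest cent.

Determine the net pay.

$850.91

457(b) deferral: $1,301.53 × 0.09 = $117.14
Taxable wages = $1,301.53 − $117.14 = $1,184.39
State income tax: $1,184.39 × 0.0225 = $26.65
Federal income tax: $1,184.39 × 0.19 = $225.03
Municipal income tax: $1,184.39 × 0.01 = $11.84
Medicare tax: $1,301.53 × 0.0275 = $35.79
State unemployment insurance (employee share): $1,301.53 × 0.01 = $13.02
Group life insurance premium: $21.15
Total deductions = $117.14 + $26.65 + $225.03 + $11.84 + $35.79 + $13.02 + $21.15 = $450.62
Net pay = $1,301.53 − $450.62 = $850.91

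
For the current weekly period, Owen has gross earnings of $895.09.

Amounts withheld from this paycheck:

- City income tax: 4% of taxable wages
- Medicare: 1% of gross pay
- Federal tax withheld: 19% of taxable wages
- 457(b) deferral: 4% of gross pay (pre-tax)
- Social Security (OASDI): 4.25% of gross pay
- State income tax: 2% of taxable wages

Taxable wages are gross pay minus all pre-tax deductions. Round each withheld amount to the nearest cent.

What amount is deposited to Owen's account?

457(b) deferral: $895.09 × 0.04 = $35.80
Taxable wages = $895.09 − $35.80 = $859.29
State income tax: $859.29 × 0.02 = $17.19
Federal tax withheld: $859.29 × 0.19 = $163.27
City income tax: $859.29 × 0.04 = $34.37
Medicare: $895.09 × 0.01 = $8.95
Social Security (OASDI): $895.09 × 0.0425 = $38.04
Total deductions = $35.80 + $17.19 + $163.27 + $34.37 + $8.95 + $38.04 = $297.62
Net pay = $895.09 − $297.62 = $597.47

$597.47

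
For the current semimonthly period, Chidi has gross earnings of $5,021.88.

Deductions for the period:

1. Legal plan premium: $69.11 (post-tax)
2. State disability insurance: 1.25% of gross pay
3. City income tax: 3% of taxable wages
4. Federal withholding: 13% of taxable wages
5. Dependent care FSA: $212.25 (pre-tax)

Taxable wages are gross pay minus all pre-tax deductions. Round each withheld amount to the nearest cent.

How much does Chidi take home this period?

$3,908.21

Dependent care FSA: $212.25
Taxable wages = $5,021.88 − $212.25 = $4,809.63
City income tax: $4,809.63 × 0.03 = $144.29
Federal withholding: $4,809.63 × 0.13 = $625.25
State disability insurance: $5,021.88 × 0.0125 = $62.77
Legal plan premium: $69.11
Total deductions = $212.25 + $144.29 + $625.25 + $62.77 + $69.11 = $1,113.67
Net pay = $5,021.88 − $1,113.67 = $3,908.21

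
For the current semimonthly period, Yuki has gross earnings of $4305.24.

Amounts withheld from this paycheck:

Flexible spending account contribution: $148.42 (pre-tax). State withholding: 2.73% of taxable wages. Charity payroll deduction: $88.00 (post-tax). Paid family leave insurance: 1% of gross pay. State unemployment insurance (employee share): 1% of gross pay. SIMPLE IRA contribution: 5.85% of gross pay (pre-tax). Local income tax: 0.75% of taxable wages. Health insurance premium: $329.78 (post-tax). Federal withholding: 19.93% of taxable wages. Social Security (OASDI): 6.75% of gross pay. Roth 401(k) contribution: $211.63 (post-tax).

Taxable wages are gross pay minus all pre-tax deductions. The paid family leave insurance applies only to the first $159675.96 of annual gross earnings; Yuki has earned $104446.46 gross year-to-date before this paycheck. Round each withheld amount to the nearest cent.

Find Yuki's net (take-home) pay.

SIMPLE IRA contribution: $4305.24 × 0.0585 = $251.86
Flexible spending account contribution: $148.42
Pre-tax total = $251.86 + $148.42 = $400.28
Taxable wages = $4305.24 − $400.28 = $3904.96
Local income tax: $3904.96 × 0.0075 = $29.29
Federal withholding: $3904.96 × 0.1993 = $778.26
State withholding: $3904.96 × 0.0273 = $106.61
Social Security (OASDI): $4305.24 × 0.0675 = $290.60
Paid family leave insurance: cap not yet reached, full $4305.24 is subject → $4305.24 × 0.01 = $43.05
State unemployment insurance (employee share): $4305.24 × 0.01 = $43.05
Roth 401(k) contribution: $211.63
Charity payroll deduction: $88.00
Health insurance premium: $329.78
Total deductions = $251.86 + $148.42 + $29.29 + $778.26 + $106.61 + $290.60 + $43.05 + $43.05 + $211.63 + $88.00 + $329.78 = $2320.55
Net pay = $4305.24 − $2320.55 = $1984.69

$1984.69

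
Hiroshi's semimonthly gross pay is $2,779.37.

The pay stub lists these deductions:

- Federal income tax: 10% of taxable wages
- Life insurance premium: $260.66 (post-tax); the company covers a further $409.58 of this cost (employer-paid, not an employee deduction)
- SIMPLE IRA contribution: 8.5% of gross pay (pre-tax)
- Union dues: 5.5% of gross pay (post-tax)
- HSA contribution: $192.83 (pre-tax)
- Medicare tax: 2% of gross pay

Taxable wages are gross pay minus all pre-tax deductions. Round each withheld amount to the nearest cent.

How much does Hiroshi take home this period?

$1,646.14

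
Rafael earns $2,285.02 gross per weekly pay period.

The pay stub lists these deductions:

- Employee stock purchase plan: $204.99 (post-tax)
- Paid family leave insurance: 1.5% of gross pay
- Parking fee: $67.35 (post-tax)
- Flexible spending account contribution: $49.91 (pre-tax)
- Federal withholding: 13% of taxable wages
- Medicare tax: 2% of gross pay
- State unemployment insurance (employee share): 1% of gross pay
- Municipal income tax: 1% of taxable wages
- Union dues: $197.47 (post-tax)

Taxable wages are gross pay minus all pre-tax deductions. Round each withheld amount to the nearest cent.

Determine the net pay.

$1,349.56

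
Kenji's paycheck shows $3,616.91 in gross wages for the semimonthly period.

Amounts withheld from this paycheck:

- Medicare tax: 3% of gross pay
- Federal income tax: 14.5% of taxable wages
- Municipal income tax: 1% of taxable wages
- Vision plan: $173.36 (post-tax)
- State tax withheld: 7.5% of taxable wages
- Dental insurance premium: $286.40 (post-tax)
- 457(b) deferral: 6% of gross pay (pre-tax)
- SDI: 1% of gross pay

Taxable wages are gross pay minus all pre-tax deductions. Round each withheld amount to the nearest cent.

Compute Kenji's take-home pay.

457(b) deferral: $3,616.91 × 0.06 = $217.01
Taxable wages = $3,616.91 − $217.01 = $3,399.90
State tax withheld: $3,399.90 × 0.075 = $254.99
Municipal income tax: $3,399.90 × 0.01 = $34.00
Federal income tax: $3,399.90 × 0.145 = $492.99
SDI: $3,616.91 × 0.01 = $36.17
Medicare tax: $3,616.91 × 0.03 = $108.51
Vision plan: $173.36
Dental insurance premium: $286.40
Total deductions = $217.01 + $254.99 + $34.00 + $492.99 + $36.17 + $108.51 + $173.36 + $286.40 = $1,603.43
Net pay = $3,616.91 − $1,603.43 = $2,013.48

$2,013.48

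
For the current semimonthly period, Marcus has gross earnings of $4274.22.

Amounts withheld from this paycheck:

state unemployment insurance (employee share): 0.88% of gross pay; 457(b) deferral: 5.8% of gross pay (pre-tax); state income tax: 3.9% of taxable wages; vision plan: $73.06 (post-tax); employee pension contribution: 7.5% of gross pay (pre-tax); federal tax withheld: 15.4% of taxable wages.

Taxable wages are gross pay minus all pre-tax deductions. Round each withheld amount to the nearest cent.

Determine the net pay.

Employee pension contribution: $4274.22 × 0.075 = $320.57
457(b) deferral: $4274.22 × 0.058 = $247.90
Pre-tax total = $320.57 + $247.90 = $568.47
Taxable wages = $4274.22 − $568.47 = $3705.75
Federal tax withheld: $3705.75 × 0.154 = $570.69
State income tax: $3705.75 × 0.039 = $144.52
State unemployment insurance (employee share): $4274.22 × 0.0088 = $37.61
Vision plan: $73.06
Total deductions = $320.57 + $247.90 + $570.69 + $144.52 + $37.61 + $73.06 = $1394.35
Net pay = $4274.22 − $1394.35 = $2879.87

$2879.87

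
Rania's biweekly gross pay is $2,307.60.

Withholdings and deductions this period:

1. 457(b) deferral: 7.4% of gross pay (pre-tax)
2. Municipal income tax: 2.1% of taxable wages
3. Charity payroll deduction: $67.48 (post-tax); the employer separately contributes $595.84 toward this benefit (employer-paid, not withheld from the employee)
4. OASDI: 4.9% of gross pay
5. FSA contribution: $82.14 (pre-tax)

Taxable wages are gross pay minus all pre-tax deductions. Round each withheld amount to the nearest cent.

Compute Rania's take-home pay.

FSA contribution: $82.14
457(b) deferral: $2,307.60 × 0.074 = $170.76
Pre-tax total = $82.14 + $170.76 = $252.90
Taxable wages = $2,307.60 − $252.90 = $2,054.70
Municipal income tax: $2,054.70 × 0.021 = $43.15
OASDI: $2,307.60 × 0.049 = $113.07
Charity payroll deduction: $67.48
(Employer's $595.84 toward charity payroll deduction is not withheld from the employee.)
Total deductions = $82.14 + $170.76 + $43.15 + $113.07 + $67.48 = $476.60
Net pay = $2,307.60 − $476.60 = $1,831.00

$1,831.00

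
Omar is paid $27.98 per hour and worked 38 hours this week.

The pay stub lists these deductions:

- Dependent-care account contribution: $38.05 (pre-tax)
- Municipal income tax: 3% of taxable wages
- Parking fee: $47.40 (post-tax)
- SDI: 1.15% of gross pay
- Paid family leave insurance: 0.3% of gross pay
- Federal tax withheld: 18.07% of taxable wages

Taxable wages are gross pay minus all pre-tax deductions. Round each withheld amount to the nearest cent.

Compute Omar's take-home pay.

$746.36

Gross pay: 38 × $27.98 = $1,063.24
Dependent-care account contribution: $38.05
Taxable wages = $1,063.24 − $38.05 = $1,025.19
Municipal income tax: $1,025.19 × 0.03 = $30.76
Federal tax withheld: $1,025.19 × 0.1807 = $185.25
SDI: $1,063.24 × 0.0115 = $12.23
Paid family leave insurance: $1,063.24 × 0.003 = $3.19
Parking fee: $47.40
Total deductions = $38.05 + $30.76 + $185.25 + $12.23 + $3.19 + $47.40 = $316.88
Net pay = $1,063.24 − $316.88 = $746.36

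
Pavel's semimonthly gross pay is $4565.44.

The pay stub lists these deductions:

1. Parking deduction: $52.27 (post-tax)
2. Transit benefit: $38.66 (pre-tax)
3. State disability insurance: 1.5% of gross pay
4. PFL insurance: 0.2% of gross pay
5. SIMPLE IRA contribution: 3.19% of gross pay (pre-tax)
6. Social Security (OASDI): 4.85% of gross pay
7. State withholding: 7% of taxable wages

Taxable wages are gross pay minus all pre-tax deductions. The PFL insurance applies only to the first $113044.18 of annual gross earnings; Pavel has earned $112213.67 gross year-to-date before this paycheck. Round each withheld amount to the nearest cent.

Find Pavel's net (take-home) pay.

$3730.63

Transit benefit: $38.66
SIMPLE IRA contribution: $4565.44 × 0.0319 = $145.64
Pre-tax total = $38.66 + $145.64 = $184.30
Taxable wages = $4565.44 − $184.30 = $4381.14
State withholding: $4381.14 × 0.07 = $306.68
PFL insurance: only $113044.18 − $112213.67 = $830.51 of this check is subject → $830.51 × 0.002 = $1.66
Social Security (OASDI): $4565.44 × 0.0485 = $221.42
State disability insurance: $4565.44 × 0.015 = $68.48
Parking deduction: $52.27
Total deductions = $38.66 + $145.64 + $306.68 + $1.66 + $221.42 + $68.48 + $52.27 = $834.81
Net pay = $4565.44 − $834.81 = $3730.63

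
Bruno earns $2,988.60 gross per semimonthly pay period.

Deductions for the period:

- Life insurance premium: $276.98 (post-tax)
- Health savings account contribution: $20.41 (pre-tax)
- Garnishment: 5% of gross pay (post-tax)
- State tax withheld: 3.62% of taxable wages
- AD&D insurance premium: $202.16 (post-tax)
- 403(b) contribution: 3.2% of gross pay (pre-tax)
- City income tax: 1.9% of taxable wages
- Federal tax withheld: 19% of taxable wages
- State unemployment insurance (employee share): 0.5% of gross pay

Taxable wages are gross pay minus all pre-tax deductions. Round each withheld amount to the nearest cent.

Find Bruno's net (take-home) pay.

$1,524.69

Health savings account contribution: $20.41
403(b) contribution: $2,988.60 × 0.032 = $95.64
Pre-tax total = $20.41 + $95.64 = $116.05
Taxable wages = $2,988.60 − $116.05 = $2,872.55
Federal tax withheld: $2,872.55 × 0.19 = $545.78
City income tax: $2,872.55 × 0.019 = $54.58
State tax withheld: $2,872.55 × 0.0362 = $103.99
State unemployment insurance (employee share): $2,988.60 × 0.005 = $14.94
Life insurance premium: $276.98
AD&D insurance premium: $202.16
Garnishment: $2,988.60 × 0.05 = $149.43
Total deductions = $20.41 + $95.64 + $545.78 + $54.58 + $103.99 + $14.94 + $276.98 + $202.16 + $149.43 = $1,463.91
Net pay = $2,988.60 − $1,463.91 = $1,524.69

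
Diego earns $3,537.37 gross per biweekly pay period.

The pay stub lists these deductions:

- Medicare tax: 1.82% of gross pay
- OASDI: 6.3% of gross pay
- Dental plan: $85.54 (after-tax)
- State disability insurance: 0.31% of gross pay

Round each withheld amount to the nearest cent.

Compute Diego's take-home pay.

$3,153.63

OASDI: $3,537.37 × 0.063 = $222.85
Medicare tax: $3,537.37 × 0.0182 = $64.38
State disability insurance: $3,537.37 × 0.0031 = $10.97
Dental plan: $85.54
Total deductions = $222.85 + $64.38 + $10.97 + $85.54 = $383.74
Net pay = $3,537.37 − $383.74 = $3,153.63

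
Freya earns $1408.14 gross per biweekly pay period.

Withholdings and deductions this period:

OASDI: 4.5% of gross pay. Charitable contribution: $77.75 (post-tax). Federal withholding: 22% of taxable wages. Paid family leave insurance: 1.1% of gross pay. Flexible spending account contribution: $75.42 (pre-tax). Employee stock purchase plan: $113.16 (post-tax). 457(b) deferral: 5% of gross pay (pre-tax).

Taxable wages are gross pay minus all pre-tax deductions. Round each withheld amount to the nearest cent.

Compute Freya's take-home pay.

$714.83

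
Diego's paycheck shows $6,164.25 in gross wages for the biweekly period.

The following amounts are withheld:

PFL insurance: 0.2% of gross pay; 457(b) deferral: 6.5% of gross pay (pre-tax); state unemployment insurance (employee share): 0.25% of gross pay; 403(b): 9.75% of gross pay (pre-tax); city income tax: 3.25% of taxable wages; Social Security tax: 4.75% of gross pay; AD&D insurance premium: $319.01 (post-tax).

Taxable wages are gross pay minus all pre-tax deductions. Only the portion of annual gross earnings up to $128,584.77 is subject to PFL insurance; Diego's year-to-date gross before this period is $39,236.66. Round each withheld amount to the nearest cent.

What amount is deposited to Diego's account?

403(b): $6,164.25 × 0.0975 = $601.01
457(b) deferral: $6,164.25 × 0.065 = $400.68
Pre-tax total = $601.01 + $400.68 = $1,001.69
Taxable wages = $6,164.25 − $1,001.69 = $5,162.56
City income tax: $5,162.56 × 0.0325 = $167.78
State unemployment insurance (employee share): $6,164.25 × 0.0025 = $15.41
PFL insurance: cap not yet reached, full $6,164.25 is subject → $6,164.25 × 0.002 = $12.33
Social Security tax: $6,164.25 × 0.0475 = $292.80
AD&D insurance premium: $319.01
Total deductions = $601.01 + $400.68 + $167.78 + $15.41 + $12.33 + $292.80 + $319.01 = $1,809.02
Net pay = $6,164.25 − $1,809.02 = $4,355.23

$4,355.23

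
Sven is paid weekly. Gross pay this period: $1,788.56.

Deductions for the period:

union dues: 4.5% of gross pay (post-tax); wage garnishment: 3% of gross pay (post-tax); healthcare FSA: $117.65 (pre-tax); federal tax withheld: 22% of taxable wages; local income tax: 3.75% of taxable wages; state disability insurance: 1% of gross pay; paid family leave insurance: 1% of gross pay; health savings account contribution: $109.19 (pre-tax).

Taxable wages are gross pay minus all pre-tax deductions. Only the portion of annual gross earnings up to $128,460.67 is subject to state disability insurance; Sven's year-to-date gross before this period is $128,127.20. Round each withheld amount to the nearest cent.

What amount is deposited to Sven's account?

Health savings account contribution: $109.19
Healthcare FSA: $117.65
Pre-tax total = $109.19 + $117.65 = $226.84
Taxable wages = $1,788.56 − $226.84 = $1,561.72
Federal tax withheld: $1,561.72 × 0.22 = $343.58
Local income tax: $1,561.72 × 0.0375 = $58.56
State disability insurance: only $128,460.67 − $128,127.20 = $333.47 of this check is subject → $333.47 × 0.01 = $3.33
Paid family leave insurance: $1,788.56 × 0.01 = $17.89
Union dues: $1,788.56 × 0.045 = $80.49
Wage garnishment: $1,788.56 × 0.03 = $53.66
Total deductions = $109.19 + $117.65 + $343.58 + $58.56 + $3.33 + $17.89 + $80.49 + $53.66 = $784.35
Net pay = $1,788.56 − $784.35 = $1,004.21

$1,004.21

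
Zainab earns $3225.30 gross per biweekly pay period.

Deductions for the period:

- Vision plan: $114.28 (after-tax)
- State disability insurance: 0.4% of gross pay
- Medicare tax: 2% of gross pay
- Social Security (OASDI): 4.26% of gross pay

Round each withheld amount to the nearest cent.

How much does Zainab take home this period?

Medicare tax: $3225.30 × 0.02 = $64.51
State disability insurance: $3225.30 × 0.004 = $12.90
Social Security (OASDI): $3225.30 × 0.0426 = $137.40
Vision plan: $114.28
Total deductions = $64.51 + $12.90 + $137.40 + $114.28 = $329.09
Net pay = $3225.30 − $329.09 = $2896.21

$2896.21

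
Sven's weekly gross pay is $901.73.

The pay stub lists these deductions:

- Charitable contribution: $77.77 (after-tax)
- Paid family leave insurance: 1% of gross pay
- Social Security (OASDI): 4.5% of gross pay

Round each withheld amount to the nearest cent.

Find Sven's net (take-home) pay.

Paid family leave insurance: $901.73 × 0.01 = $9.02
Social Security (OASDI): $901.73 × 0.045 = $40.58
Charitable contribution: $77.77
Total deductions = $9.02 + $40.58 + $77.77 = $127.37
Net pay = $901.73 − $127.37 = $774.36

$774.36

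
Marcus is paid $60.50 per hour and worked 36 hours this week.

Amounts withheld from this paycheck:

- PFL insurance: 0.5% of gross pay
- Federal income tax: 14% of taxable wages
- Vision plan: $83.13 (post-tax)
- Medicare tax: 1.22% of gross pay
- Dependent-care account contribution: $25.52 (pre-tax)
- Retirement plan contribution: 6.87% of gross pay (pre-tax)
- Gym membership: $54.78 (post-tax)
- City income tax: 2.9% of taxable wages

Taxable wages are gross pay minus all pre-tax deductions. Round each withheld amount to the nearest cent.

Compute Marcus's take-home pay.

Gross pay: 36 × $60.50 = $2,178.00
Retirement plan contribution: $2,178.00 × 0.0687 = $149.63
Dependent-care account contribution: $25.52
Pre-tax total = $149.63 + $25.52 = $175.15
Taxable wages = $2,178.00 − $175.15 = $2,002.85
Federal income tax: $2,002.85 × 0.14 = $280.40
City income tax: $2,002.85 × 0.029 = $58.08
Medicare tax: $2,178.00 × 0.0122 = $26.57
PFL insurance: $2,178.00 × 0.005 = $10.89
Vision plan: $83.13
Gym membership: $54.78
Total deductions = $149.63 + $25.52 + $280.40 + $58.08 + $26.57 + $10.89 + $83.13 + $54.78 = $689.00
Net pay = $2,178.00 − $689.00 = $1,489.00

$1,489.00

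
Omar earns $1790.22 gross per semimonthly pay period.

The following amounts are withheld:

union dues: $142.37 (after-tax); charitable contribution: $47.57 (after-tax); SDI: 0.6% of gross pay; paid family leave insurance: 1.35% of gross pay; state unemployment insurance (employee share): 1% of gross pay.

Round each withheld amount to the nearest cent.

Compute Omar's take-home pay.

$1547.47

State unemployment insurance (employee share): $1790.22 × 0.01 = $17.90
Paid family leave insurance: $1790.22 × 0.0135 = $24.17
SDI: $1790.22 × 0.006 = $10.74
Charitable contribution: $47.57
Union dues: $142.37
Total deductions = $17.90 + $24.17 + $10.74 + $47.57 + $142.37 = $242.75
Net pay = $1790.22 − $242.75 = $1547.47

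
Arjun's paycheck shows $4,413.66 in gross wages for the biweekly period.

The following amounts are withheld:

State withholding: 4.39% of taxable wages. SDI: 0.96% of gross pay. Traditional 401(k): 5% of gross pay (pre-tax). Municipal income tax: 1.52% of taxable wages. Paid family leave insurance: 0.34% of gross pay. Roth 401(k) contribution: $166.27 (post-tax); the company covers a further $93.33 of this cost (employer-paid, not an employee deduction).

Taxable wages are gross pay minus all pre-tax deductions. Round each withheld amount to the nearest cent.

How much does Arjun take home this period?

Traditional 401(k): $4,413.66 × 0.05 = $220.68
Taxable wages = $4,413.66 − $220.68 = $4,192.98
State withholding: $4,192.98 × 0.0439 = $184.07
Municipal income tax: $4,192.98 × 0.0152 = $63.73
SDI: $4,413.66 × 0.0096 = $42.37
Paid family leave insurance: $4,413.66 × 0.0034 = $15.01
Roth 401(k) contribution: $166.27
(Employer's $93.33 toward Roth 401(k) contribution is not withheld from the employee.)
Total deductions = $220.68 + $184.07 + $63.73 + $42.37 + $15.01 + $166.27 = $692.13
Net pay = $4,413.66 − $692.13 = $3,721.53

$3,721.53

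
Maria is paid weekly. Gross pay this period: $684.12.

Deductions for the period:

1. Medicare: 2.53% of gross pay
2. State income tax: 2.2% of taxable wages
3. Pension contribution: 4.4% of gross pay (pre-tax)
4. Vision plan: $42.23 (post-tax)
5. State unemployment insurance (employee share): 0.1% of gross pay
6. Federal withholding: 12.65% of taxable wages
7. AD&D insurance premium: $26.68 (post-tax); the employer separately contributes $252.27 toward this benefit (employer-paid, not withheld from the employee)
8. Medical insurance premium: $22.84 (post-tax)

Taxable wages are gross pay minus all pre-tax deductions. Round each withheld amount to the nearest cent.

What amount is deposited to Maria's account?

Pension contribution: $684.12 × 0.044 = $30.10
Taxable wages = $684.12 − $30.10 = $654.02
Federal withholding: $654.02 × 0.1265 = $82.73
State income tax: $654.02 × 0.022 = $14.39
State unemployment insurance (employee share): $684.12 × 0.001 = $0.68
Medicare: $684.12 × 0.0253 = $17.31
Vision plan: $42.23
Medical insurance premium: $22.84
AD&D insurance premium: $26.68
(Employer's $252.27 toward AD&D insurance premium is not withheld from the employee.)
Total deductions = $30.10 + $82.73 + $14.39 + $0.68 + $17.31 + $42.23 + $22.84 + $26.68 = $236.96
Net pay = $684.12 − $236.96 = $447.16

$447.16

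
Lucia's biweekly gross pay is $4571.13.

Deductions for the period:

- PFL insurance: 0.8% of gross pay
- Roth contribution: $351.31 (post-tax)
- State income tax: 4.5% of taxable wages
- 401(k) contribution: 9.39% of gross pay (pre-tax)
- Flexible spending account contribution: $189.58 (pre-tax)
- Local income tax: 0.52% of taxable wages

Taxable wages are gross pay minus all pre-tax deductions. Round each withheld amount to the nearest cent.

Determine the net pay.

401(k) contribution: $4571.13 × 0.0939 = $429.23
Flexible spending account contribution: $189.58
Pre-tax total = $429.23 + $189.58 = $618.81
Taxable wages = $4571.13 − $618.81 = $3952.32
Local income tax: $3952.32 × 0.0052 = $20.55
State income tax: $3952.32 × 0.045 = $177.85
PFL insurance: $4571.13 × 0.008 = $36.57
Roth contribution: $351.31
Total deductions = $429.23 + $189.58 + $20.55 + $177.85 + $36.57 + $351.31 = $1205.09
Net pay = $4571.13 − $1205.09 = $3366.04

$3366.04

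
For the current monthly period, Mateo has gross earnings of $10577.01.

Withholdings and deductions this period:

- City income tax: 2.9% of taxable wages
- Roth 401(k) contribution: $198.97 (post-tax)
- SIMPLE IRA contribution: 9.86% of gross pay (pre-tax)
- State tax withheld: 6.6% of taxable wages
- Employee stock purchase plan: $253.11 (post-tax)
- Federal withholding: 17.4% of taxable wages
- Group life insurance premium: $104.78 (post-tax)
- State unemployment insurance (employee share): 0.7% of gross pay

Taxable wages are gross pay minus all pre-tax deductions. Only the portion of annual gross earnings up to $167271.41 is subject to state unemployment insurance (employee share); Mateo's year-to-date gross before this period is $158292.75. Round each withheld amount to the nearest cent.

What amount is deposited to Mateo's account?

SIMPLE IRA contribution: $10577.01 × 0.0986 = $1042.89
Taxable wages = $10577.01 − $1042.89 = $9534.12
City income tax: $9534.12 × 0.029 = $276.49
Federal withholding: $9534.12 × 0.174 = $1658.94
State tax withheld: $9534.12 × 0.066 = $629.25
State unemployment insurance (employee share): only $167271.41 − $158292.75 = $8978.66 of this check is subject → $8978.66 × 0.007 = $62.85
Employee stock purchase plan: $253.11
Roth 401(k) contribution: $198.97
Group life insurance premium: $104.78
Total deductions = $1042.89 + $276.49 + $1658.94 + $629.25 + $62.85 + $253.11 + $198.97 + $104.78 = $4227.28
Net pay = $10577.01 − $4227.28 = $6349.73

$6349.73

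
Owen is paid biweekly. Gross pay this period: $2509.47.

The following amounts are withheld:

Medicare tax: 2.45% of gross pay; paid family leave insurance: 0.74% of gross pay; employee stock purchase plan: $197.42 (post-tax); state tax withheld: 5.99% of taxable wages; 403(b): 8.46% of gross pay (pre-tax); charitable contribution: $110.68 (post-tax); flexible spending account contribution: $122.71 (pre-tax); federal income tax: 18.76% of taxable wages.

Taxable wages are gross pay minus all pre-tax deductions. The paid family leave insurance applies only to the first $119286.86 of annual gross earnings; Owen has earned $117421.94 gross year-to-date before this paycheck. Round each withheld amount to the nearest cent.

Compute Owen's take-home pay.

$1252.90

Flexible spending account contribution: $122.71
403(b): $2509.47 × 0.0846 = $212.30
Pre-tax total = $122.71 + $212.30 = $335.01
Taxable wages = $2509.47 − $335.01 = $2174.46
Federal income tax: $2174.46 × 0.1876 = $407.93
State tax withheld: $2174.46 × 0.0599 = $130.25
Paid family leave insurance: only $119286.86 − $117421.94 = $1864.92 of this check is subject → $1864.92 × 0.0074 = $13.80
Medicare tax: $2509.47 × 0.0245 = $61.48
Charitable contribution: $110.68
Employee stock purchase plan: $197.42
Total deductions = $122.71 + $212.30 + $407.93 + $130.25 + $13.80 + $61.48 + $110.68 + $197.42 = $1256.57
Net pay = $2509.47 − $1256.57 = $1252.90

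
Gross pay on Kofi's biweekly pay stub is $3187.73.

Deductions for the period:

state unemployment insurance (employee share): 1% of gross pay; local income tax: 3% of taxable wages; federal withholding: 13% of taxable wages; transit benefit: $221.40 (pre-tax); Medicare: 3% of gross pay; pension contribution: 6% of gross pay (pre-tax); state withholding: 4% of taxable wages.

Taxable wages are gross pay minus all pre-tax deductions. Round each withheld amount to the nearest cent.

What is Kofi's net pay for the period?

$2092.55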